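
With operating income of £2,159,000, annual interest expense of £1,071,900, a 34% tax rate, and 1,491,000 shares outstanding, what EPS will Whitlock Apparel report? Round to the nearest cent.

Interest = £1,071,900.00, so EBT = £2,159,000 − £1,071,900.00 = £1,087,100.00.
Net income = £1,087,100.00 × (1 − 0.34) = £717,486.00.
Per share: £717,486.00 / 1,491,000 shares = £0.48.

£0.48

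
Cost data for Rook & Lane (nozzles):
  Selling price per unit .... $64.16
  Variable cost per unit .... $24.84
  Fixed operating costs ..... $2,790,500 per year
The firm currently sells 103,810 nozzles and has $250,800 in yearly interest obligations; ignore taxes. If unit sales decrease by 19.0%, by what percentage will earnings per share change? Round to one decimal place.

-74.5%

At 103,810 units, contribution = 103,810 × $39.32 = $4,081,809.20.
Operating income = contribution − fixed costs = $4,081,809.20 − $2,790,500 = $1,291,309.20.
Interest = $250,800.00, so EBIT − I = $1,040,509.20.
Degree of combined leverage = contribution ÷ (EBIT − I) = $4,081,809.20 ÷ $1,040,509.20 = 3.9229.
%ΔEPS = DCL × %ΔSales = 3.9229 × -19.0% = -74.5%.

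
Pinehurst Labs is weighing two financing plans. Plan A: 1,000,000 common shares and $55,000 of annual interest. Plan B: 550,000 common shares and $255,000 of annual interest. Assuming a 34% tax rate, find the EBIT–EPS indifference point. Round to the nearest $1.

Set EPS_A = EPS_B: (EBIT − $55,000)(1 − 0.34) ÷ 1,000,000 = (EBIT − $255,000)(1 − 0.34) ÷ 550,000.
The (1 − t) factor cancels: (EBIT − 55,000) × 550,000 = (EBIT − 255,000) × 1,000,000.
Solving, EBIT = (255,000·1,000,000 − 55,000·550,000) / (1,000,000 − 550,000) = 224,750,000,000 / 450,000 = 499,444.44.

$499,444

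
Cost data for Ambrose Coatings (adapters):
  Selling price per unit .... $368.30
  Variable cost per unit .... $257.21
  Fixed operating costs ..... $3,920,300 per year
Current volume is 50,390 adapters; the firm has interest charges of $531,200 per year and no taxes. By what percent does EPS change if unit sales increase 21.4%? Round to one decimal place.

+104.5%

Contribution at this volume is 50,390 × $111.09 = $5,597,825.10.
Subtracting fixed costs: EBIT = $5,597,825.10 − $3,920,300 = $1,677,525.10.
Interest = $531,200.00, so EBIT − I = $1,146,325.10.
DCL = total CM / (EBIT − I) = $5,597,825.10 / $1,146,325.10 = 4.8833.
EPS therefore changes by 4.8833 × (+21.4%) = +104.5%.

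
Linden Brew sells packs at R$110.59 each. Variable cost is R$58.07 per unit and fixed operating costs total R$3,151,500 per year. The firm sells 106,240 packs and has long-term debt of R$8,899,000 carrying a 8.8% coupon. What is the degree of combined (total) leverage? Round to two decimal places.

At 106,240 units, contribution = 106,240 × R$52.52 = R$5,579,724.80.
Operating income = contribution − fixed costs = R$5,579,724.80 − R$3,151,500 = R$2,428,224.80. Interest = R$783,112.00, so EBIT − I = R$1,645,112.80.
DCL = contribution ÷ (EBIT − I) = R$5,579,724.80 ÷ R$1,645,112.80 = 3.3917.

3.39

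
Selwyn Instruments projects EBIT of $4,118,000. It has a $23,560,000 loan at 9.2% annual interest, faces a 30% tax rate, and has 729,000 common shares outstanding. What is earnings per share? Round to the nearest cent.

$1.87

Pre-tax income = $4,118,000 − $2,167,520.00 = $1,950,480.00.
Net income = $1,950,480.00 × (1 − 0.30) = $1,365,336.00.
Per share: $1,365,336.00 / 729,000 shares = $1.87.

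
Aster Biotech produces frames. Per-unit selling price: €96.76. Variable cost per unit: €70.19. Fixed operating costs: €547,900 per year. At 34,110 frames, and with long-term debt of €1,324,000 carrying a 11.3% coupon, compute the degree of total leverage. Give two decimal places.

Total contribution margin = 34,110 × €26.57 = €906,302.70.
Subtracting fixed costs: EBIT = €906,302.70 − €547,900 = €358,402.70. Interest = €149,612.00, so EBIT − I = €208,790.70.
Degree of total leverage = total CM / (EBIT − interest) = €906,302.70 / €208,790.70 = 4.3407.

4.34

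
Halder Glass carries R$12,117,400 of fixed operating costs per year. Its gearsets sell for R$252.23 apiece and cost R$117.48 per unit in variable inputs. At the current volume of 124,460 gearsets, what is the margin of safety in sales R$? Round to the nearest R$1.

Unit CM = price − variable cost = R$252.23 − R$117.48 = R$134.75. Break-even units = R$12,117,400 ÷ R$134.75 = 89,925.05; break-even revenue = 89,925.05 × R$252.23 = R$22,681,794.45.
Actual sales revenue = 124,460 × R$252.23 = R$31,392,545.80.
Margin of safety = R$31,392,545.80 − R$22,681,794.45 = R$8,710,751.

R$8,710,751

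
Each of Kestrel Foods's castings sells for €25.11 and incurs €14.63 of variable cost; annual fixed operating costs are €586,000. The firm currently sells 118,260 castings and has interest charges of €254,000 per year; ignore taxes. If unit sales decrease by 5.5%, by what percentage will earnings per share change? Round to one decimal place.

-17.1%

Contribution at this volume is 118,260 × €10.48 = €1,239,364.80.
Subtracting fixed costs: EBIT = €1,239,364.80 − €586,000 = €653,364.80.
Interest = €254,000.00, so EBIT − I = €399,364.80.
DCL = total CM / (EBIT − I) = €1,239,364.80 / €399,364.80 = 3.1033.
EPS therefore changes by 3.1033 × (-5.5%) = -17.1%.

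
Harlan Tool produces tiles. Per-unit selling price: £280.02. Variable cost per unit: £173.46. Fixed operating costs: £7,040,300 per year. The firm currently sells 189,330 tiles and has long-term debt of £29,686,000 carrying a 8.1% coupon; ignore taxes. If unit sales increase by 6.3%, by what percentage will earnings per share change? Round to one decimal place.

Total contribution margin = 189,330 × £106.56 = £20,175,004.80.
Operating income = contribution − fixed costs = £20,175,004.80 − £7,040,300 = £13,134,704.80.
After interest of £2,404,566.00, pre-tax earnings = £10,730,138.80.
Degree of combined leverage = contribution ÷ (EBIT − I) = £20,175,004.80 ÷ £10,730,138.80 = 1.8802.
EPS therefore changes by 1.8802 × (+6.3%) = +11.8%.

+11.8%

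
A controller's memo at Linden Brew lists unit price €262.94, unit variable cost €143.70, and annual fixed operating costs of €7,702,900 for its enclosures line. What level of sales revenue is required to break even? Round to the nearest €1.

€16,985,915

CM per unit = €262.94 − €143.70 = €119.24; CM ratio = €119.24 / €262.94 = 0.4535.
Break-even revenue = fixed costs × price ÷ CM = €7,702,900 × €262.94 ÷ €119.24 = €16,985,915.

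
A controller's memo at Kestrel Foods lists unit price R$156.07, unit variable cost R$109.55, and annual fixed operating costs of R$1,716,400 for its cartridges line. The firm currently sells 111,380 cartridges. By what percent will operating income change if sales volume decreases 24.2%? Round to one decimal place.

-36.2%

Total contribution margin = 111,380 × R$46.52 = R$5,181,397.60.
EBIT = R$5,181,397.60 − R$1,716,400 = R$3,464,997.60.
So DOL = total CM / EBIT = R$5,181,397.60 / R$3,464,997.60 = 1.4954.
Operating income changes by 1.4954 × -24.2% = -36.2%.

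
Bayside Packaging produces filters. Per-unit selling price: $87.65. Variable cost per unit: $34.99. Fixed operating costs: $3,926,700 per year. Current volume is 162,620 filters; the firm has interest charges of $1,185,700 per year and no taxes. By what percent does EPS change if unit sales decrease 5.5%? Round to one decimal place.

-13.6%

Total contribution margin = 162,620 × $52.66 = $8,563,569.20.
EBIT = $8,563,569.20 − $3,926,700 = $4,636,869.20.
Interest = $1,185,700.00, so EBIT − I = $3,451,169.20.
DCL = total CM / (EBIT − I) = $8,563,569.20 / $3,451,169.20 = 2.4814.
EPS therefore changes by 2.4814 × (-5.5%) = -13.6%.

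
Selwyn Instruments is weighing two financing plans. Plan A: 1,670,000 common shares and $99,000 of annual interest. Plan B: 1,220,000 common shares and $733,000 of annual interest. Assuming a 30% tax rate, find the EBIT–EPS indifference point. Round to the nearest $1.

Set EPS_A = EPS_B: (EBIT − $99,000)(1 − 0.30) ÷ 1,670,000 = (EBIT − $733,000)(1 − 0.30) ÷ 1,220,000.
Cancelling (1 − t) and cross-multiplying: 1,220,000·(EBIT − 99,000) = 1,670,000·(EBIT − 733,000).
EBIT × (1,670,000 − 1,220,000) = 733,000 × 1,670,000 − 99,000 × 1,220,000 = 1,103,330,000,000, so EBIT = 1,103,330,000,000 ÷ 450,000 = 2,451,844.44.

$2,451,844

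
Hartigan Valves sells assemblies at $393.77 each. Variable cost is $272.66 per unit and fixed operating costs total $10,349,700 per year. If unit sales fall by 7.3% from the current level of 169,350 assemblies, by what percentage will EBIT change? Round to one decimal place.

-14.7%

Total contribution margin = 169,350 × $121.11 = $20,509,978.50.
EBIT = $20,509,978.50 − $10,349,700 = $10,160,278.50.
DOL = contribution ÷ EBIT = $20,509,978.50 ÷ $10,160,278.50 = 2.0186.
Operating income changes by 2.0186 × -7.3% = -14.7%.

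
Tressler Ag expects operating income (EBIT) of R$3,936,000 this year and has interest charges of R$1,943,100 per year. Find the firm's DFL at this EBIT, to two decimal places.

1.98

Interest = R$1,943,100.00.
DFL = EBIT ÷ (EBIT − I) = R$3,936,000 ÷ (R$3,936,000 − R$1,943,100.00) = R$3,936,000 ÷ R$1,992,900.00 = 1.9750.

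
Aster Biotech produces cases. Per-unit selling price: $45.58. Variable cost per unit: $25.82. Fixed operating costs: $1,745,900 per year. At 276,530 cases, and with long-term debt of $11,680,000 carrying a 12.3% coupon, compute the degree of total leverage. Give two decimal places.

Total contribution margin = 276,530 × $19.76 = $5,464,232.80.
Subtracting fixed costs: EBIT = $5,464,232.80 − $1,745,900 = $3,718,332.80. Interest = $1,436,640.00, so EBIT − I = $2,281,692.80.
Degree of total leverage = total CM / (EBIT − interest) = $5,464,232.80 / $2,281,692.80 = 2.3948.

2.39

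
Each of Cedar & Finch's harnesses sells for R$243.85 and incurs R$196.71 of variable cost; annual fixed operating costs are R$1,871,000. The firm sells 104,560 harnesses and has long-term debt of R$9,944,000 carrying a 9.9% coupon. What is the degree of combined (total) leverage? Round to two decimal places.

Contribution at this volume is 104,560 × R$47.14 = R$4,928,958.40.
Operating income = contribution − fixed costs = R$4,928,958.40 − R$1,871,000 = R$3,057,958.40. Interest = R$984,456.00.
DOL = R$4,928,958.40 ÷ R$3,057,958.40 = 1.6118; DFL = R$3,057,958.40 ÷ R$2,073,502.40 = 1.4748.
DCL = DOL × DFL = 1.6118 × 1.4748 = 2.3771.

2.38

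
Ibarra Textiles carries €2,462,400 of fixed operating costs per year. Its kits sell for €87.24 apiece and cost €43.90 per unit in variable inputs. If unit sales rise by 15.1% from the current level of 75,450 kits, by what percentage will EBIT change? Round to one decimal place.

Total contribution margin = 75,450 × €43.34 = €3,270,003.00.
EBIT = €3,270,003.00 − €2,462,400 = €807,603.00.
Degree of operating leverage = €3,270,003.00 / €807,603.00 = 4.0490.
%ΔEBIT = DOL × %ΔSales = 4.0490 × +15.1% = +61.1%.

+61.1%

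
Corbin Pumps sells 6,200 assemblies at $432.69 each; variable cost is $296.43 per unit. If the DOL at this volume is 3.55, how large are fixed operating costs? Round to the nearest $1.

Contribution at this volume is 6,200 × $136.26 = $844,812.00.
DOL = contribution / EBIT, so EBIT = $844,812.00 / 3.55 = $237,975.21.
Fixed costs = CM − EBIT = $844,812.00 − $237,975.21 = $606,837.

$606,837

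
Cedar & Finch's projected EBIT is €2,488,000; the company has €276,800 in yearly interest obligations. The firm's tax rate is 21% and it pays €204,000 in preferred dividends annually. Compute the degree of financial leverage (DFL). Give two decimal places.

Annual interest charges come to €276,800.00.
Pre-tax preferred-dividend burden = €204,000 ÷ (1 − 0.21) = €258,227.85.
DFL = EBIT ÷ [EBIT − I − D_p/(1−t)] = €2,488,000 ÷ [€2,488,000 − €276,800.00 − €258,227.85] = €2,488,000 ÷ €1,952,972.15 = 1.2740.

1.27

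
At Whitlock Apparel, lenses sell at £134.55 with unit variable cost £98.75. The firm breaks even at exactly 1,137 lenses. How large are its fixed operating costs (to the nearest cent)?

Each unit contributes £134.55 − £98.75 = £35.80.
Since BE = FC / CM, FC = 1,137 × £35.80 = £40,704.60.

£40,704.60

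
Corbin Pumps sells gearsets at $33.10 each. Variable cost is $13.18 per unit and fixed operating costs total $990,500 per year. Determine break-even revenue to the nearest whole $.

CM per unit = $33.10 − $13.18 = $19.92; CM ratio = $19.92 / $33.10 = 0.6018.
Break-even revenue = fixed costs × price ÷ CM = $990,500 × $33.10 ÷ $19.92 = $1,645,861.

$1,645,861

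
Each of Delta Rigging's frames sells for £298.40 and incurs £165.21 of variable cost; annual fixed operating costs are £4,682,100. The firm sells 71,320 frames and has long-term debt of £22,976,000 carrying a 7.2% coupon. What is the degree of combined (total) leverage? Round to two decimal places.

Total contribution margin = 71,320 × £133.19 = £9,499,110.80.
Operating income = contribution − fixed costs = £9,499,110.80 − £4,682,100 = £4,817,010.80. Interest = £1,654,272.00, so EBIT − I = £3,162,738.80.
DCL = contribution ÷ (EBIT − I) = £9,499,110.80 ÷ £3,162,738.80 = 3.0034.

3.00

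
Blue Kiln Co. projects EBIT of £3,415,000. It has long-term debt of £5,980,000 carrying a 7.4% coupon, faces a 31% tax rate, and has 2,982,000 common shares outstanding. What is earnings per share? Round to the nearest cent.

Interest = £442,520.00, so EBT = £3,415,000 − £442,520.00 = £2,972,480.00.
After tax at 31%: net income = £2,972,480.00 × 0.69 = £2,051,011.20.
Per share: £2,051,011.20 / 2,982,000 shares = £0.69.

£0.69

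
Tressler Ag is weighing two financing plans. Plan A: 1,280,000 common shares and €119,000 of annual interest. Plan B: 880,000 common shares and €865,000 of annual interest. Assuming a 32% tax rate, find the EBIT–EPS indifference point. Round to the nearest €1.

€2,506,200

Set EPS_A = EPS_B: (EBIT − €119,000)(1 − 0.32) ÷ 1,280,000 = (EBIT − €865,000)(1 − 0.32) ÷ 880,000.
Cancelling (1 − t) and cross-multiplying: 880,000·(EBIT − 119,000) = 1,280,000·(EBIT − 865,000).
Solving, EBIT = (865,000·1,280,000 − 119,000·880,000) / (1,280,000 − 880,000) = 1,002,480,000,000 / 400,000 = 2,506,200.00.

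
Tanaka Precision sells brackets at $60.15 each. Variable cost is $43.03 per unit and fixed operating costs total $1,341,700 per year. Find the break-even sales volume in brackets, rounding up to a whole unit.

78,371 brackets

Contribution margin per unit = $60.15 − $43.03 = $17.12.
Break-even volume = fixed costs ÷ CM per unit = $1,341,700 ÷ $17.12 = 78,370.33, so 78,371 brackets.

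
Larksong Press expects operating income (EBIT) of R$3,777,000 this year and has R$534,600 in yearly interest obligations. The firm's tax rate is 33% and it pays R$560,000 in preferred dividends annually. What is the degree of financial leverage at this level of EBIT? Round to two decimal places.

1.57

Interest = R$534,600.00.
Preferred dividends grossed up pre-tax: R$560,000 / (1 − 0.33) = R$835,820.90.
DFL = EBIT ÷ [EBIT − I − D_p/(1−t)] = R$3,777,000 ÷ [R$3,777,000 − R$534,600.00 − R$835,820.90] = R$3,777,000 ÷ R$2,406,579.10 = 1.5694.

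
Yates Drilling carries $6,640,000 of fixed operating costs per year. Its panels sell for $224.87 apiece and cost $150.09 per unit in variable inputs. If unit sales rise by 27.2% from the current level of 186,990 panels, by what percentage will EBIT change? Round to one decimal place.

+51.8%

Total contribution margin = 186,990 × $74.78 = $13,983,112.20.
Subtracting fixed costs: EBIT = $13,983,112.20 − $6,640,000 = $7,343,112.20.
DOL = contribution ÷ EBIT = $13,983,112.20 ÷ $7,343,112.20 = 1.9042.
Operating income changes by 1.9042 × +27.2% = +51.8%.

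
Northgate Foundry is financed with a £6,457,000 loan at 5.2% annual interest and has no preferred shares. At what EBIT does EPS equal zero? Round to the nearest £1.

£335,764

Annual interest = 5.2% × £6,457,000 = £335,764.00.
With no preferred dividends, EPS = 0 when EBIT exactly covers interest, so the financial break-even EBIT is £335,764.00.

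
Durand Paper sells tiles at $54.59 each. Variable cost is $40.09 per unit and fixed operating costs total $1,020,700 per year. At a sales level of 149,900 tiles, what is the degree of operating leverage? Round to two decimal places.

1.89

Total contribution margin = 149,900 × $14.50 = $2,173,550.00.
Subtracting fixed costs: EBIT = $2,173,550.00 − $1,020,700 = $1,152,850.00.
So DOL = total CM / EBIT = $2,173,550.00 / $1,152,850.00 = 1.8854.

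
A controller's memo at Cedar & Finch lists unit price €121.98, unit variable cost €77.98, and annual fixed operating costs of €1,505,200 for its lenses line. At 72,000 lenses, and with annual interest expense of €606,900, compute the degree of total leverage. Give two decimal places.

Total contribution margin = 72,000 × €44.00 = €3,168,000.00.
Subtracting fixed costs: EBIT = €3,168,000.00 − €1,505,200 = €1,662,800.00. Interest = €606,900.00.
DOL = €3,168,000.00 ÷ €1,662,800.00 = 1.9052; DFL = €1,662,800.00 ÷ €1,055,900.00 = 1.5748.
Combined leverage = 1.9052 × 1.5748 = 3.0003.

3.00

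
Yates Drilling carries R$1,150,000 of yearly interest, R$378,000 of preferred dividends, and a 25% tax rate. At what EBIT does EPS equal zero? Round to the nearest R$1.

Preferred dividends are paid after tax, so their pre-tax equivalent is R$378,000 ÷ (1 − 0.25) = R$504,000.00.
Financial break-even EBIT = interest + D_p ÷ (1 − t) = R$1,150,000 + R$504,000.00 = R$1,654,000.00.

R$1,654,000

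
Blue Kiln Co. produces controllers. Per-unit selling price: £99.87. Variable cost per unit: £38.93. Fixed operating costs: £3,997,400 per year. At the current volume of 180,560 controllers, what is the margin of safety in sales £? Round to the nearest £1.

Contribution margin per unit = £99.87 − £38.93 = £60.94. Break-even units = £3,997,400 ÷ £60.94 = 65,595.67; break-even revenue = 65,595.67 × £99.87 = £6,551,039.35.
Actual sales revenue = 180,560 × £99.87 = £18,032,527.20.
Margin of safety = £18,032,527.20 − £6,551,039.35 = £11,481,488.

£11,481,488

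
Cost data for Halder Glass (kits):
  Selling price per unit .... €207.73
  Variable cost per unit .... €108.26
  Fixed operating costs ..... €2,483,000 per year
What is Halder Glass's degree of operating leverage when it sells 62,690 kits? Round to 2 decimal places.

1.66

Contribution at this volume is 62,690 × €99.47 = €6,235,774.30.
Operating income = contribution − fixed costs = €6,235,774.30 − €2,483,000 = €3,752,774.30.
Degree of operating leverage = €6,235,774.30 / €3,752,774.30 = 1.6616.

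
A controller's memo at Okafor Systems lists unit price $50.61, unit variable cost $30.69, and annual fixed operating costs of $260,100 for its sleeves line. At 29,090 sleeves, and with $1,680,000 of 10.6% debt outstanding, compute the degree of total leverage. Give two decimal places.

4.10

At 29,090 units, contribution = 29,090 × $19.92 = $579,472.80.
EBIT = $579,472.80 − $260,100 = $319,372.80. Interest = $178,080.00.
DOL = $579,472.80 ÷ $319,372.80 = 1.8144; DFL = $319,372.80 ÷ $141,292.80 = 2.2604.
DCL = DOL × DFL = 1.8144 × 2.2604 = 4.1013.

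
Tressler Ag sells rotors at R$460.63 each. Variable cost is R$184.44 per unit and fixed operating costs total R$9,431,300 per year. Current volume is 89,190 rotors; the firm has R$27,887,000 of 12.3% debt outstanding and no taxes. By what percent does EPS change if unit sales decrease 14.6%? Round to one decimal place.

Contribution at this volume is 89,190 × R$276.19 = R$24,633,386.10.
Subtracting fixed costs: EBIT = R$24,633,386.10 − R$9,431,300 = R$15,202,086.10.
Interest = R$3,430,101.00, so EBIT − I = R$11,771,985.10.
Degree of combined leverage = contribution ÷ (EBIT − I) = R$24,633,386.10 ÷ R$11,771,985.10 = 2.0925.
EPS therefore changes by 2.0925 × (-14.6%) = -30.6%.

-30.6%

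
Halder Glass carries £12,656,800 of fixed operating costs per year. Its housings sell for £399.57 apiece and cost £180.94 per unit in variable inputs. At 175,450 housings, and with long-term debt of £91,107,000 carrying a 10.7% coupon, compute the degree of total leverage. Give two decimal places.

2.40

Total contribution margin = 175,450 × £218.63 = £38,358,633.50.
EBIT = £38,358,633.50 − £12,656,800 = £25,701,833.50. Interest = £9,748,449.00, so EBIT − I = £15,953,384.50.
DCL = contribution ÷ (EBIT − I) = £38,358,633.50 ÷ £15,953,384.50 = 2.4044.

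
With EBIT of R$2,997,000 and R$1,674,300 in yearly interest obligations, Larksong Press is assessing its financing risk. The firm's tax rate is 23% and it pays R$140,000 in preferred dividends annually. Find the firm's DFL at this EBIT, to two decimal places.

2.63

Interest = R$1,674,300.00.
Preferred dividends grossed up pre-tax: R$140,000 / (1 − 0.23) = R$181,818.18.
DFL = EBIT ÷ [EBIT − I − D_p/(1−t)] = R$2,997,000 ÷ [R$2,997,000 − R$1,674,300.00 − R$181,818.18] = R$2,997,000 ÷ R$1,140,881.82 = 2.6269.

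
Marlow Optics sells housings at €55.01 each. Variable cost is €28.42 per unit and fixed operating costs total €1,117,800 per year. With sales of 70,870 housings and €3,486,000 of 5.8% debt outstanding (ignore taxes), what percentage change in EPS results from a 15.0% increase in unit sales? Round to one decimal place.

Contribution at this volume is 70,870 × €26.59 = €1,884,433.30.
Operating income = contribution − fixed costs = €1,884,433.30 − €1,117,800 = €766,633.30.
Interest = €202,188.00, so EBIT − I = €564,445.30.
DCL = total CM / (EBIT − I) = €1,884,433.30 / €564,445.30 = 3.3386.
%ΔEPS = DCL × %ΔSales = 3.3386 × +15.0% = +50.1%.

+50.1%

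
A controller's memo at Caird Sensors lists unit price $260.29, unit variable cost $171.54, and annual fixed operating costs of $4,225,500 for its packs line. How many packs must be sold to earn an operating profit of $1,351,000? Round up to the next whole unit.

Contribution margin per unit = $260.29 − $171.54 = $88.75.
Units = (FC + target) / CM = ($4,225,500 + $1,351,000) / $88.75 = 62,833.80, so 62,834 packs.

62,834 packs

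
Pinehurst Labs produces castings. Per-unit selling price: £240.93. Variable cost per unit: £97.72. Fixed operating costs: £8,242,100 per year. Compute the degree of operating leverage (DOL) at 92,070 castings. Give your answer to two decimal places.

Total contribution margin = 92,070 × £143.21 = £13,185,344.70.
EBIT = £13,185,344.70 − £8,242,100 = £4,943,244.70.
DOL = contribution ÷ EBIT = £13,185,344.70 ÷ £4,943,244.70 = 2.6673.

2.67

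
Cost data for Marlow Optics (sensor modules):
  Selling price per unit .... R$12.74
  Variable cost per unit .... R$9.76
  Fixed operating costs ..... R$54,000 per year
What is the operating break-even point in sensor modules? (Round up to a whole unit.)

Unit CM = price − variable cost = R$12.74 − R$9.76 = R$2.98.
Break-even Q = R$54,000 / R$2.98 = 18,120.81 → 18,121 sensor modules.

18,121 sensor modules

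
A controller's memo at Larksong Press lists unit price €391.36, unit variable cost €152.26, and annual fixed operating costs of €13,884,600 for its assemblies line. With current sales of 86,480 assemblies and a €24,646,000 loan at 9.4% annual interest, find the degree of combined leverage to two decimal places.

Contribution at this volume is 86,480 × €239.10 = €20,677,368.00.
Operating income = contribution − fixed costs = €20,677,368.00 − €13,884,600 = €6,792,768.00. Interest = €2,316,724.00.
DOL = €20,677,368.00 ÷ €6,792,768.00 = 3.0440; DFL = €6,792,768.00 ÷ €4,476,044.00 = 1.5176.
DCL = DOL × DFL = 3.0440 × 1.5176 = 4.6196.

4.62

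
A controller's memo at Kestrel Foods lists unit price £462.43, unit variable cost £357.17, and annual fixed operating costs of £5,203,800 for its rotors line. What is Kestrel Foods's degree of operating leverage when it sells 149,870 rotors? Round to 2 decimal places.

Contribution at this volume is 149,870 × £105.26 = £15,775,316.20.
EBIT = £15,775,316.20 − £5,203,800 = £10,571,516.20.
DOL = contribution ÷ EBIT = £15,775,316.20 ÷ £10,571,516.20 = 1.4922.

1.49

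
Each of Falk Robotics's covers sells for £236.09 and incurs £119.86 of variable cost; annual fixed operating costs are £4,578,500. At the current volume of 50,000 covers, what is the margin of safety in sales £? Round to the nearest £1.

Each unit contributes £236.09 − £119.86 = £116.23. Break-even units = £4,578,500 ÷ £116.23 = 39,391.72; break-even revenue = 39,391.72 × £236.09 = £9,299,991.96.
Current sales = 50,000 × £236.09 = £11,804,500.00.
Margin of safety = £11,804,500.00 − £9,299,991.96 = £2,504,508.

£2,504,508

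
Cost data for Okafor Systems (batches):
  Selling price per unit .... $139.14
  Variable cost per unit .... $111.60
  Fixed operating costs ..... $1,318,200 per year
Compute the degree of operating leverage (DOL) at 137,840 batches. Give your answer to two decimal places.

Contribution at this volume is 137,840 × $27.54 = $3,796,113.60.
Operating income = contribution − fixed costs = $3,796,113.60 − $1,318,200 = $2,477,913.60.
DOL = contribution ÷ EBIT = $3,796,113.60 ÷ $2,477,913.60 = 1.5320.

1.53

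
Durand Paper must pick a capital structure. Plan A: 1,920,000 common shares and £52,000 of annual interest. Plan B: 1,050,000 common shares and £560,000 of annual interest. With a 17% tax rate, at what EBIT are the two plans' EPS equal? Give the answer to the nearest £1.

At indifference, (EBIT − 52,000)(1 − t)/1,920,000 = (EBIT − 560,000)(1 − t)/1,050,000.
The (1 − t) factor cancels: (EBIT − 52,000) × 1,050,000 = (EBIT − 560,000) × 1,920,000.
EBIT × (1,920,000 − 1,050,000) = 560,000 × 1,920,000 − 52,000 × 1,050,000 = 1,020,600,000,000, so EBIT = 1,020,600,000,000 ÷ 870,000 = 1,173,103.45.

£1,173,103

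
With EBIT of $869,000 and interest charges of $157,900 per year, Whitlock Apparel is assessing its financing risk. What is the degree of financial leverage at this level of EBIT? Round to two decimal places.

1.22

Annual interest charges come to $157,900.00.
DFL = EBIT ÷ (EBIT − I) = $869,000 ÷ ($869,000 − $157,900.00) = $869,000 ÷ $711,100.00 = 1.2221.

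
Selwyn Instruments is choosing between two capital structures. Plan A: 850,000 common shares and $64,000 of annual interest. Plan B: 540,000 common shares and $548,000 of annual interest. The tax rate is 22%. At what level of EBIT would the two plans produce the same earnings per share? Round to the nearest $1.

Set EPS_A = EPS_B: (EBIT − $64,000)(1 − 0.22) ÷ 850,000 = (EBIT − $548,000)(1 − 0.22) ÷ 540,000.
Cancelling (1 − t) and cross-multiplying: 540,000·(EBIT − 64,000) = 850,000·(EBIT − 548,000).
Solving, EBIT = (548,000·850,000 − 64,000·540,000) / (850,000 − 540,000) = 431,240,000,000 / 310,000 = 1,391,096.77.

$1,391,097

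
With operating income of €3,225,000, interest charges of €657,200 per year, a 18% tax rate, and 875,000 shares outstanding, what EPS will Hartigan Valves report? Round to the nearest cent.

€2.41

Pre-tax income = €3,225,000 − €657,200.00 = €2,567,800.00.
After tax at 18%: net income = €2,567,800.00 × 0.82 = €2,105,596.00.
EPS = €2,105,596.00 ÷ 875,000 = €2.41.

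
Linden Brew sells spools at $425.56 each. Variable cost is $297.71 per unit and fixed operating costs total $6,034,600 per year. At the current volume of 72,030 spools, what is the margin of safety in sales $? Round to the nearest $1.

$10,566,389

Contribution margin per unit = $425.56 − $297.71 = $127.85. Break-even units = $6,034,600 ÷ $127.85 = 47,200.63; break-even revenue = 47,200.63 × $425.56 = $20,086,698.29.
Current sales = 72,030 × $425.56 = $30,653,086.80.
Margin of safety = $30,653,086.80 − $20,086,698.29 = $10,566,389.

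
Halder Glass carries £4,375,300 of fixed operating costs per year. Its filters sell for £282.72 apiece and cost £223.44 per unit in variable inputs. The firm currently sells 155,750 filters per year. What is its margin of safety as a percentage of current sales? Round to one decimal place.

52.6%

Contribution margin per unit = £282.72 − £223.44 = £59.28. Break-even units = £4,375,300 ÷ £59.28 = 73,807.35; break-even revenue = 73,807.35 × £282.72 = £20,866,815.38.
Actual sales revenue = 155,750 × £282.72 = £44,033,640.00.
Margin of safety = (£44,033,640.00 − £20,866,815.38) ÷ £44,033,640.00 = 52.6%.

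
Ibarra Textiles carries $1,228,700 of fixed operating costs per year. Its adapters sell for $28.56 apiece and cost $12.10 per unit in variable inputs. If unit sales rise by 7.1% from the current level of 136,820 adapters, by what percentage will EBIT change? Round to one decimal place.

Contribution at this volume is 136,820 × $16.46 = $2,252,057.20.
EBIT = $2,252,057.20 − $1,228,700 = $1,023,357.20.
Degree of operating leverage = $2,252,057.20 / $1,023,357.20 = 2.2007.
So EBIT moves 2.2007 × (+7.1%) = +15.6%.

+15.6%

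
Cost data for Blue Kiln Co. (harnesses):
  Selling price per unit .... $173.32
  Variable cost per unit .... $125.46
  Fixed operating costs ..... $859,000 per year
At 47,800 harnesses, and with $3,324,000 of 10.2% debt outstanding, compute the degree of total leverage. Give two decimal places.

Contribution at this volume is 47,800 × $47.86 = $2,287,708.00.
EBIT = $2,287,708.00 − $859,000 = $1,428,708.00. Interest = $339,048.00, so EBIT − I = $1,089,660.00.
DCL = contribution ÷ (EBIT − I) = $2,287,708.00 ÷ $1,089,660.00 = 2.0995.

2.10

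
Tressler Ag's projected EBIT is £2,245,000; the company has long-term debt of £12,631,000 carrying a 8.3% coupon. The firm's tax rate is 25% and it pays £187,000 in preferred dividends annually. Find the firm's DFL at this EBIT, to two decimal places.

Annual interest charges come to £1,048,373.00.
Pre-tax preferred-dividend burden = £187,000 ÷ (1 − 0.25) = £249,333.33.
DFL = EBIT ÷ [EBIT − I − D_p/(1−t)] = £2,245,000 ÷ [£2,245,000 − £1,048,373.00 − £249,333.33] = £2,245,000 ÷ £947,293.67 = 2.3699.

2.37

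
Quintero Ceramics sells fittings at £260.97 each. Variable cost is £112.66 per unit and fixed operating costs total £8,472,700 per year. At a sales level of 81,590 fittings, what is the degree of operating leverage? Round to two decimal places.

3.34

At 81,590 units, contribution = 81,590 × £148.31 = £12,100,612.90.
EBIT = £12,100,612.90 − £8,472,700 = £3,627,912.90.
Degree of operating leverage = £12,100,612.90 / £3,627,912.90 = 3.3354.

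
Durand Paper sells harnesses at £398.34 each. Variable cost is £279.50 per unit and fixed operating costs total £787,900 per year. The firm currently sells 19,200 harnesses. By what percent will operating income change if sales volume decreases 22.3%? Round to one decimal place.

At 19,200 units, contribution = 19,200 × £118.84 = £2,281,728.00.
EBIT = £2,281,728.00 − £787,900 = £1,493,828.00.
DOL = contribution ÷ EBIT = £2,281,728.00 ÷ £1,493,828.00 = 1.5274.
So EBIT moves 1.5274 × (-22.3%) = -34.1%.

-34.1%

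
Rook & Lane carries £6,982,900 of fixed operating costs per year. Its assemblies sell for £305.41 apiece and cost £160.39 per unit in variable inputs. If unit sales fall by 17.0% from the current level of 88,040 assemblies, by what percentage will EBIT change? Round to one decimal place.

-37.5%

Contribution at this volume is 88,040 × £145.02 = £12,767,560.80.
EBIT = £12,767,560.80 − £6,982,900 = £5,784,660.80.
So DOL = total CM / EBIT = £12,767,560.80 / £5,784,660.80 = 2.2071.
Operating income changes by 2.2071 × -17.0% = -37.5%.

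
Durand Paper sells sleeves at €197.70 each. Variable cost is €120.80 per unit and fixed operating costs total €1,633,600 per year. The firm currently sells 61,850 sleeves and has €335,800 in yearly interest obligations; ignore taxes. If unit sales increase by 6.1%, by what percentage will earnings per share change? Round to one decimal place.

At 61,850 units, contribution = 61,850 × €76.90 = €4,756,265.00.
EBIT = €4,756,265.00 − €1,633,600 = €3,122,665.00.
After interest of €335,800.00, pre-tax earnings = €2,786,865.00.
Degree of combined leverage = contribution ÷ (EBIT − I) = €4,756,265.00 ÷ €2,786,865.00 = 1.7067.
EPS therefore changes by 1.7067 × (+6.1%) = +10.4%.

+10.4%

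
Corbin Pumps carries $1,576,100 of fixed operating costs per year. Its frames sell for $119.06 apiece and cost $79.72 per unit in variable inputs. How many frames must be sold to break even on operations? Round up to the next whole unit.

40,064 frames

Each unit contributes $119.06 − $79.72 = $39.34.
Break-even Q = $1,576,100 / $39.34 = 40,063.55 → 40,064 frames.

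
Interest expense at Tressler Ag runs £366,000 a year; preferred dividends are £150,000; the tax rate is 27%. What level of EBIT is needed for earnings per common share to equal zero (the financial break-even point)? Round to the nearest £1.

£571,479

Grossing the preferred dividend up to pre-tax terms: £150,000 / (1 − 0.27) = £205,479.45.
Financial break-even EBIT = interest + D_p ÷ (1 − t) = £366,000 + £205,479.45 = £571,479.45.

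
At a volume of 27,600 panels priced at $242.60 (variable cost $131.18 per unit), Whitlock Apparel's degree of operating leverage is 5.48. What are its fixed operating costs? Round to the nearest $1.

$2,514,026

At 27,600 units, contribution = 27,600 × $111.42 = $3,075,192.00.
DOL = contribution / EBIT, so EBIT = $3,075,192.00 / 5.48 = $561,166.42.
Fixed costs = CM − EBIT = $3,075,192.00 − $561,166.42 = $2,514,026.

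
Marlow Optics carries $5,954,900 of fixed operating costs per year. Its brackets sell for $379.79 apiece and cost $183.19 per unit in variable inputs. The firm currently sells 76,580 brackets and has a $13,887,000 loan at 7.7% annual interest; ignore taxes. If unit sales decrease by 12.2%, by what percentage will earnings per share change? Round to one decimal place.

At 76,580 units, contribution = 76,580 × $196.60 = $15,055,628.00.
EBIT = $15,055,628.00 − $5,954,900 = $9,100,728.00.
Interest = $1,069,299.00, so EBIT − I = $8,031,429.00.
DCL = total CM / (EBIT − I) = $15,055,628.00 / $8,031,429.00 = 1.8746.
%ΔEPS = DCL × %ΔSales = 1.8746 × -12.2% = -22.9%.

-22.9%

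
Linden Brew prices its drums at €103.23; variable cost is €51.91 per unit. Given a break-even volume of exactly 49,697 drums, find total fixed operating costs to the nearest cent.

Unit CM = price − variable cost = €103.23 − €51.91 = €51.32.
Fixed costs = break-even units × CM = 49,697 × €51.32 = €2,550,450.04.

€2,550,450.04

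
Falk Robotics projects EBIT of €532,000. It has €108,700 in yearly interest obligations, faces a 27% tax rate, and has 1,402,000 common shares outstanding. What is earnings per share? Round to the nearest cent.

Pre-tax income = €532,000 − €108,700.00 = €423,300.00.
After tax at 27%: net income = €423,300.00 × 0.73 = €309,009.00.
EPS = €309,009.00 ÷ 1,402,000 = €0.22.

€0.22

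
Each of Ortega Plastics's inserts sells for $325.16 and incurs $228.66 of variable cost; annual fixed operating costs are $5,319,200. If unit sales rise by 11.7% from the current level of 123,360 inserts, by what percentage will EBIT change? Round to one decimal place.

+21.2%

Total contribution margin = 123,360 × $96.50 = $11,904,240.00.
EBIT = $11,904,240.00 − $5,319,200 = $6,585,040.00.
Degree of operating leverage = $11,904,240.00 / $6,585,040.00 = 1.8078.
%ΔEBIT = DOL × %ΔSales = 1.8078 × +11.7% = +21.2%.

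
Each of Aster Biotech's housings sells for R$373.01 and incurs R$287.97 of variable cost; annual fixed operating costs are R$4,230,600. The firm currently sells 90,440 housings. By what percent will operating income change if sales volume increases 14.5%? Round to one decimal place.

Total contribution margin = 90,440 × R$85.04 = R$7,691,017.60.
EBIT = R$7,691,017.60 − R$4,230,600 = R$3,460,417.60.
Degree of operating leverage = R$7,691,017.60 / R$3,460,417.60 = 2.2226.
So EBIT moves 2.2226 × (+14.5%) = +32.2%.

+32.2%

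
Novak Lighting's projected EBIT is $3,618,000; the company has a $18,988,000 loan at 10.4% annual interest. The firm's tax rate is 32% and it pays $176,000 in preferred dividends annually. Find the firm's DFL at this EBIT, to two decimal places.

Interest = $1,974,752.00.
Pre-tax preferred-dividend burden = $176,000 ÷ (1 − 0.32) = $258,823.53.
DFL = EBIT ÷ [EBIT − I − D_p/(1−t)] = $3,618,000 ÷ [$3,618,000 − $1,974,752.00 − $258,823.53] = $3,618,000 ÷ $1,384,424.47 = 2.6134.

2.61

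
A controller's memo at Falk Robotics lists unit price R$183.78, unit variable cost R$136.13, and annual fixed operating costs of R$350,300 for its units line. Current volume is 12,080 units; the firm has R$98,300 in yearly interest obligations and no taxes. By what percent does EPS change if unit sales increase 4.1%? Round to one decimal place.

+18.6%

Contribution at this volume is 12,080 × R$47.65 = R$575,612.00.
Operating income = contribution − fixed costs = R$575,612.00 − R$350,300 = R$225,312.00.
After interest of R$98,300.00, pre-tax earnings = R$127,012.00.
Degree of combined leverage = contribution ÷ (EBIT − I) = R$575,612.00 ÷ R$127,012.00 = 4.5319.
%ΔEPS = DCL × %ΔSales = 4.5319 × +4.1% = +18.6%.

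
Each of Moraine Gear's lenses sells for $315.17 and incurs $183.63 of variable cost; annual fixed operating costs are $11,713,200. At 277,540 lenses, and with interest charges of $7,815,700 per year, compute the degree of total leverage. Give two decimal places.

2.15

Contribution at this volume is 277,540 × $131.54 = $36,507,611.60.
EBIT = $36,507,611.60 − $11,713,200 = $24,794,411.60. Interest = $7,815,700.00, so EBIT − I = $16,978,711.60.
Degree of total leverage = total CM / (EBIT − interest) = $36,507,611.60 / $16,978,711.60 = 2.1502.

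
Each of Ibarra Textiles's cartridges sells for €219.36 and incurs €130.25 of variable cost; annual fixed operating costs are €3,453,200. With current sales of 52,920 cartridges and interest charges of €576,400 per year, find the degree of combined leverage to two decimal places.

Contribution at this volume is 52,920 × €89.11 = €4,715,701.20.
Subtracting fixed costs: EBIT = €4,715,701.20 − €3,453,200 = €1,262,501.20. Interest = €576,400.00, so EBIT − I = €686,101.20.
Degree of total leverage = total CM / (EBIT − interest) = €4,715,701.20 / €686,101.20 = 6.8732.

6.87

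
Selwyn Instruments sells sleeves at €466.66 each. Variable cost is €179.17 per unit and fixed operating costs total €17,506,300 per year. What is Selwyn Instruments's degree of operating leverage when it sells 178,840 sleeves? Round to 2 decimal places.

At 178,840 units, contribution = 178,840 × €287.49 = €51,414,711.60.
Subtracting fixed costs: EBIT = €51,414,711.60 − €17,506,300 = €33,908,411.60.
DOL = contribution ÷ EBIT = €51,414,711.60 ÷ €33,908,411.60 = 1.5163.

1.52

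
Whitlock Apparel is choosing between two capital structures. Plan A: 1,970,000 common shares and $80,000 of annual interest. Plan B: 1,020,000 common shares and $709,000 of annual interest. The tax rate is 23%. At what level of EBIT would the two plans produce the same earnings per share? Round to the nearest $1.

Set EPS_A = EPS_B: (EBIT − $80,000)(1 − 0.23) ÷ 1,970,000 = (EBIT − $709,000)(1 − 0.23) ÷ 1,020,000.
Cancelling (1 − t) and cross-multiplying: 1,020,000·(EBIT − 80,000) = 1,970,000·(EBIT − 709,000).
Solving, EBIT = (709,000·1,970,000 − 80,000·1,020,000) / (1,970,000 − 1,020,000) = 1,315,130,000,000 / 950,000 = 1,384,347.37.

$1,384,347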